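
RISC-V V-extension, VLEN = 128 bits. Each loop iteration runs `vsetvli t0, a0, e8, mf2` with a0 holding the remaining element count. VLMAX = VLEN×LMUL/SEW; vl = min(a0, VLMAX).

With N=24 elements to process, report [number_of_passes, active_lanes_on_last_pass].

[iterations, last_vl] = [3, 8]

VLMAX = (128 × 1/2) / 8 = 8 lanes
N=24: ⌈24/8⌉ = 3 iters; last vl = 24 − 2×8 = 8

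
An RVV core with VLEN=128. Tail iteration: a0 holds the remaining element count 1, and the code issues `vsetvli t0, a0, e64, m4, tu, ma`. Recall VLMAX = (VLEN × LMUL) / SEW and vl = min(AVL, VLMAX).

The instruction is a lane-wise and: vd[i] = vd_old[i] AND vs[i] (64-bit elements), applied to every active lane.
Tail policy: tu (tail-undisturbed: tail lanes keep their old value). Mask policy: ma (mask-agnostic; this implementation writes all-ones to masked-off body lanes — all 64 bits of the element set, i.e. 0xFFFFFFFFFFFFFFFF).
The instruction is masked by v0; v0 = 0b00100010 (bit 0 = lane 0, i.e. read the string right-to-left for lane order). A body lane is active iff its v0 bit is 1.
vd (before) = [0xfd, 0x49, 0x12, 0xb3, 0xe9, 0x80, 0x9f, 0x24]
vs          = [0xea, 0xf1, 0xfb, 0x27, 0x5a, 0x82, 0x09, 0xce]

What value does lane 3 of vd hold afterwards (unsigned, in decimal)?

lanes per group: 128·4/64 = 8
vl ← min(1, 8) = 1
[0] mask-off/ones = 0xffffffffffffffff
[1] tail/keep = 0x49
[2] tail/keep = 0x12
[3] tail/keep = 0xb3
[4] tail/keep = 0xe9
[5] tail/keep = 0x80
[6] tail/keep = 0x9f
[7] tail/keep = 0x24

vd[3] = 179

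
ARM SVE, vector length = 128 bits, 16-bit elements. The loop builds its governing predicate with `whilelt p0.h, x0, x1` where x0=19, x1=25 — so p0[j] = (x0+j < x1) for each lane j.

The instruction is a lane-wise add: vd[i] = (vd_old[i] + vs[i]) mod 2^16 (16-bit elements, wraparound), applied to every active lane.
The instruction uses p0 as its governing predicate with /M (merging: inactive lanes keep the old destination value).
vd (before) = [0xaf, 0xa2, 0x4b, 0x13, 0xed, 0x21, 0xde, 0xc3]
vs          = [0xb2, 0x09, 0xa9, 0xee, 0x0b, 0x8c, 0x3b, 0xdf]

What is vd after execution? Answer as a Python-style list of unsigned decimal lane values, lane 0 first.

lane count: 128 div 16 = 8
whilelt: lane j active iff 19+j < 25 → j < 6 → 6 active
  i=0: add(0xaf,0xb2) → 353
  i=1: add(0xa2,0x09) → 171
  i=2: add(0x4b,0xa9) → 244
  i=3: add(0x13,0xee) → 257
  i=4: add(0xed,0x0b) → 248
  i=5: add(0x21,0x8c) → 173
  i=6: tail/keep → 222
  i=7: tail/keep → 195

vd = [353, 171, 244, 257, 248, 173, 222, 195]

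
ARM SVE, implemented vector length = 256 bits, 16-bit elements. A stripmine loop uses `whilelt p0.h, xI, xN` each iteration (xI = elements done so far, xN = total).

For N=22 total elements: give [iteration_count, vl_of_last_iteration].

register lanes = 256/16 = 16
iterations = ceil(22/16) = 2; final-pass vl = 6

[iterations, last_vl] = [2, 6]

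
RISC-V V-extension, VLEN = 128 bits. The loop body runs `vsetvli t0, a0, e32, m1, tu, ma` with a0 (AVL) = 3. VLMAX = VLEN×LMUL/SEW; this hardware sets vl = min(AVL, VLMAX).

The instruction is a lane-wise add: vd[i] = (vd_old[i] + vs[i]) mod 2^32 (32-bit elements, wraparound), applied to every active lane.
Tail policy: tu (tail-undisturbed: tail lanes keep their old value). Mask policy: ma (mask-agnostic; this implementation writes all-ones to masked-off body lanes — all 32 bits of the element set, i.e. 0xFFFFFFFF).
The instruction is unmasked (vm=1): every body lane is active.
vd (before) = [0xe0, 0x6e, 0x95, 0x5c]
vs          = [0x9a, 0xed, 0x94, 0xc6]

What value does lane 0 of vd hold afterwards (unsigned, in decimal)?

vd[0] = 378

VLMAX = VLEN×LMUL/SEW = 128×1/32 = 4
vl ← min(3, 4) = 3
  i=0: add(0xe0,0x9a) → 378
  i=1: add(0x6e,0xed) → 347
  i=2: add(0x95,0x94) → 297
  i=3: tail/keep → 92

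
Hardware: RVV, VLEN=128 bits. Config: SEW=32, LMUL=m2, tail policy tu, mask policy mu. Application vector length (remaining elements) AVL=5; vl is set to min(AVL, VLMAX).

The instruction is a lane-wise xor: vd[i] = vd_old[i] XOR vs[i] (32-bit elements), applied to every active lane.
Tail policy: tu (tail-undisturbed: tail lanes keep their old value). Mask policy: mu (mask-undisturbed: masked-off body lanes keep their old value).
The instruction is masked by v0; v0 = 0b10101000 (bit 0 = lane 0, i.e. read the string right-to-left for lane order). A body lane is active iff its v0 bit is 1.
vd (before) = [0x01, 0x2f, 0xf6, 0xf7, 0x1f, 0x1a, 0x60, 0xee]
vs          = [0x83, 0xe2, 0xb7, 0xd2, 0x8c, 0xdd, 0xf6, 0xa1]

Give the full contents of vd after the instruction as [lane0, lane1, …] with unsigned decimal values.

VLMAX = VLEN×LMUL/SEW = 128×2/32 = 8
vl ← min(5, 8) = 5
[0] mask-off/keep = 0x01
[1] mask-off/keep = 0x2f
[2] mask-off/keep = 0xf6
[3] xor(0xf7,0xd2) = 0x25
[4] mask-off/keep = 0x1f
[5] tail/keep = 0x1a
[6] tail/keep = 0x60
[7] tail/keep = 0xee

vd = [1, 47, 246, 37, 31, 26, 96, 238]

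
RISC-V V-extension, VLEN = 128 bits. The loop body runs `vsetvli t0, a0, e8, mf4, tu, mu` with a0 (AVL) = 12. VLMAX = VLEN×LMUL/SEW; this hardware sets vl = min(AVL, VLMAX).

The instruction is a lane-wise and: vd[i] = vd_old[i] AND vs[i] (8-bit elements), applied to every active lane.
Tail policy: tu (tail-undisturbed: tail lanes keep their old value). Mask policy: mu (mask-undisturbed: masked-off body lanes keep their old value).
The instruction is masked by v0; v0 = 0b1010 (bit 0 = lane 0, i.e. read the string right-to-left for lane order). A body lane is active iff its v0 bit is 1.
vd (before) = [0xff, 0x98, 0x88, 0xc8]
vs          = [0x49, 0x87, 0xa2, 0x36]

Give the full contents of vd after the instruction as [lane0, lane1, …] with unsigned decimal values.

lanes per group: 128·1/4/8 = 4
vl ← min(12, 4) = 4
vd[0] mask-off/keep -> 0xff
vd[1] and(0x98,0x87) -> 0x80
vd[2] mask-off/keep -> 0x88
vd[3] and(0xc8,0x36) -> 0x00

vd = [255, 128, 136, 0]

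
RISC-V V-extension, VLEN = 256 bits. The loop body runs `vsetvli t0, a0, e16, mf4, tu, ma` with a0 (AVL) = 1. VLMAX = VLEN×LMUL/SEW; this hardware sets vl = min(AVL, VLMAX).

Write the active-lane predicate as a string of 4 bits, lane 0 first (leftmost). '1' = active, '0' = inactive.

VLMAX = (256 × 1/4) / 16 = 4 lanes
vl ← min(1, 4) = 1
bits (lane 0 leftmost): 1000

predicate = 1000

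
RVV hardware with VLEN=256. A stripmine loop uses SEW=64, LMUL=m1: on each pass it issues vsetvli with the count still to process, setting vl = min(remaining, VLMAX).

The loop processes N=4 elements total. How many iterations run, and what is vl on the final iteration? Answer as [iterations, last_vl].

[iterations, last_vl] = [1, 4]

VLMAX = VLEN×LMUL/SEW = 256×1/64 = 4
N=4: ⌈4/4⌉ = 1 iters; last vl = 4 − 0×4 = 4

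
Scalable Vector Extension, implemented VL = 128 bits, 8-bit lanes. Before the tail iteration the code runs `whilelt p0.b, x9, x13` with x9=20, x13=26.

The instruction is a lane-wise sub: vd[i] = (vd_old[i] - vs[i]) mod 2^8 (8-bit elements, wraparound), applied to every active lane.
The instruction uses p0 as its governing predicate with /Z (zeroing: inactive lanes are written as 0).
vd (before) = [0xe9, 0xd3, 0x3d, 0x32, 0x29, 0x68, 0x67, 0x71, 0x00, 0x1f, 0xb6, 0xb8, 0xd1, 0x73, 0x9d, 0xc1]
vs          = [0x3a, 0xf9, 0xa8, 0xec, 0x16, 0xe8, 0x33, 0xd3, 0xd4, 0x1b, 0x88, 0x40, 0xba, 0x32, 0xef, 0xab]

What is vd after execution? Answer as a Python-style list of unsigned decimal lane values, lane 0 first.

lane count: 128 div 8 = 16
whilelt: lane j active iff 20+j < 26 → j < 6 → 6 active
  i=0: sub(0xe9,0x3a) → 175
  i=1: sub(0xd3,0xf9) → 218
  i=2: sub(0x3d,0xa8) → 149
  i=3: sub(0x32,0xec) → 70
  i=4: sub(0x29,0x16) → 19
  i=5: sub(0x68,0xe8) → 128
  i=6: tail/zero → 0
  i=7: tail/zero → 0
  i=8: tail/zero → 0
  i=9: tail/zero → 0
  i=10: tail/zero → 0
  i=11: tail/zero → 0
  i=12: tail/zero → 0
  i=13: tail/zero → 0
  i=14: tail/zero → 0
  i=15: tail/zero → 0

vd = [175, 218, 149, 70, 19, 128, 0, 0, 0, 0, 0, 0, 0, 0, 0, 0]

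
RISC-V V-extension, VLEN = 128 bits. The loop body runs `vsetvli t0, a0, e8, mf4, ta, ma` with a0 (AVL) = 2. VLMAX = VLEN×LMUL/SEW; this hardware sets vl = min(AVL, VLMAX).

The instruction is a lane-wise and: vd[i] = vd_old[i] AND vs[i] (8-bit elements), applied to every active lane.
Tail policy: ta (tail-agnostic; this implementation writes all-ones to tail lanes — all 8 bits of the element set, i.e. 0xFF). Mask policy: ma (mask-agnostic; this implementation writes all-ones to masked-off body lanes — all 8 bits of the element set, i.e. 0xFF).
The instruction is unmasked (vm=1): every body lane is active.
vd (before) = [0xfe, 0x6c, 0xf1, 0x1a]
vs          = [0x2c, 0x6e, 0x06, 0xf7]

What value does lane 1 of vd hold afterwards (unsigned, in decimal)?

vd[1] = 108

lanes per group: 128·1/4/8 = 4
vl ← min(2, 4) = 2
[0] and(0xfe,0x2c) = 0x2c
[1] and(0x6c,0x6e) = 0x6c
[2] tail/ones = 0xff
[3] tail/ones = 0xff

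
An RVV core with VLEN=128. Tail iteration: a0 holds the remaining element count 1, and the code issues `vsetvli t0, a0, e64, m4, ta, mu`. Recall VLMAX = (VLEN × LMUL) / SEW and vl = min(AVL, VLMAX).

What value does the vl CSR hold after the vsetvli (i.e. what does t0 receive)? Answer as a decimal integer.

vl = 1

VLMAX = (128 × 4) / 64 = 8 lanes
vl = min(AVL, VLMAX) = min(1, 8) = 1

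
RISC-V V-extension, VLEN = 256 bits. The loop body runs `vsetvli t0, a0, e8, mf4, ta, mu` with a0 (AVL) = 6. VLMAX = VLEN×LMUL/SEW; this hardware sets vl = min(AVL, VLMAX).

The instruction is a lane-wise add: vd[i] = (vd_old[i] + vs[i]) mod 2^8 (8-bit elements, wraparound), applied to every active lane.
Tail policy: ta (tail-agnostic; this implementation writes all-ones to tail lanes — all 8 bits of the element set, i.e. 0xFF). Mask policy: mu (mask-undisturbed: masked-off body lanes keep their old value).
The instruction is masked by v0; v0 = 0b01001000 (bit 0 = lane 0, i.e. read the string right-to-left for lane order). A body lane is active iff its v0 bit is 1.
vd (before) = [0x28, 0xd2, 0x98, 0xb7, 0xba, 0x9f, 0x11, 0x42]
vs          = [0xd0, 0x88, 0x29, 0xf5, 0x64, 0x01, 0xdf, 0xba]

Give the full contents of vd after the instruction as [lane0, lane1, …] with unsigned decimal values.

vd = [40, 210, 152, 172, 186, 159, 255, 255]

VLMAX = (256 × 1/4) / 8 = 8 lanes
AVL=6 ≤ VLMAX=8, so vl = 6
  i=0: mask-off/keep → 40
  i=1: mask-off/keep → 210
  i=2: mask-off/keep → 152
  i=3: add(0xb7,0xf5) → 172
  i=4: mask-off/keep → 186
  i=5: mask-off/keep → 159
  i=6: tail/ones → 255
  i=7: tail/ones → 255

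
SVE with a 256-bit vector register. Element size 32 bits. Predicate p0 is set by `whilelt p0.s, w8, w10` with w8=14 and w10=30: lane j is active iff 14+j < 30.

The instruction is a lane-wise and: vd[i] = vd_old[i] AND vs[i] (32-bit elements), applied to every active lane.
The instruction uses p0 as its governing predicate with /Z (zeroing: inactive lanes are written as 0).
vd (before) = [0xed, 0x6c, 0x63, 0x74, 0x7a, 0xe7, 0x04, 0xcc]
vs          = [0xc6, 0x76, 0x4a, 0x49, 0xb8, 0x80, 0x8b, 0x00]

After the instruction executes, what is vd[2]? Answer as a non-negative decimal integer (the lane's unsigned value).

vd[2] = 66

lane count: 256 div 32 = 8
whilelt: lane j active iff 14+j < 30 → j < 16 → 8 active
  i=0: and(0xed,0xc6) → 196
  i=1: and(0x6c,0x76) → 100
  i=2: and(0x63,0x4a) → 66
  i=3: and(0x74,0x49) → 64
  i=4: and(0x7a,0xb8) → 56
  i=5: and(0xe7,0x80) → 128
  i=6: and(0x04,0x8b) → 0
  i=7: and(0xcc,0x00) → 0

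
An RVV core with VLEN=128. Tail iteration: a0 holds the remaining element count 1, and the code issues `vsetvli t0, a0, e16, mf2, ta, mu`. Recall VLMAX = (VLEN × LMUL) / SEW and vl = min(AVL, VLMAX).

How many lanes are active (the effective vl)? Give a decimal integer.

vl = 1

VLMAX = VLEN×LMUL/SEW = 128×1/2/16 = 4
vl ← min(1, 4) = 1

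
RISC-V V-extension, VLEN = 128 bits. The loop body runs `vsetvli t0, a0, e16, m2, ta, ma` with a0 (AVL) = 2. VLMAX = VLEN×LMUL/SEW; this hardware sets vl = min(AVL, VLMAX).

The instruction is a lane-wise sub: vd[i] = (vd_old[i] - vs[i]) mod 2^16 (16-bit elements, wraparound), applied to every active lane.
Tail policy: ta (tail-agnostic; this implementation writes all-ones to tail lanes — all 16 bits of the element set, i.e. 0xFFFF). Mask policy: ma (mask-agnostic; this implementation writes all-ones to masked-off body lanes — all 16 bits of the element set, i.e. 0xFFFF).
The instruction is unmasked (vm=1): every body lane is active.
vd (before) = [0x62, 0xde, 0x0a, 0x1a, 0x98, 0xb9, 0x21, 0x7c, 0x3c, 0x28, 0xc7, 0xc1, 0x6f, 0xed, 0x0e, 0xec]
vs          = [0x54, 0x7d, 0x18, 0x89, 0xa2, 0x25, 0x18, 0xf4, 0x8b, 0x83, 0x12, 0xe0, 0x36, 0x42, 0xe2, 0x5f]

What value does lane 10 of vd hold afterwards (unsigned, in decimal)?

lanes per group: 128·2/16 = 16
AVL=2 ≤ VLMAX=16, so vl = 2
vd[0] sub(0x62,0x54) -> 0x0e
vd[1] sub(0xde,0x7d) -> 0x61
vd[2] tail/ones -> 0xffff
vd[3] tail/ones -> 0xffff
vd[4] tail/ones -> 0xffff
vd[5] tail/ones -> 0xffff
vd[6] tail/ones -> 0xffff
vd[7] tail/ones -> 0xffff
vd[8] tail/ones -> 0xffff
vd[9] tail/ones -> 0xffff
vd[10] tail/ones -> 0xffff
vd[11] tail/ones -> 0xffff
vd[12] tail/ones -> 0xffff
vd[13] tail/ones -> 0xffff
vd[14] tail/ones -> 0xffff
vd[15] tail/ones -> 0xffff

vd[10] = 65535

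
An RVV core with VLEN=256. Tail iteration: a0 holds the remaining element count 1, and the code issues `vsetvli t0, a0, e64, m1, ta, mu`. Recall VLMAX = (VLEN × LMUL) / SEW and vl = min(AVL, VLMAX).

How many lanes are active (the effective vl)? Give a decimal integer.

lanes per group: 256·1/64 = 4
vl = min(AVL, VLMAX) = min(1, 4) = 1

vl = 1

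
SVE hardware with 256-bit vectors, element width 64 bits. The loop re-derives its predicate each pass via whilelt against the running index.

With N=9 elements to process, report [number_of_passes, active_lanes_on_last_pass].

register lanes = 256/64 = 4
N=9: ⌈9/4⌉ = 3 iters; last vl = 9 − 2×4 = 1

[iterations, last_vl] = [3, 1]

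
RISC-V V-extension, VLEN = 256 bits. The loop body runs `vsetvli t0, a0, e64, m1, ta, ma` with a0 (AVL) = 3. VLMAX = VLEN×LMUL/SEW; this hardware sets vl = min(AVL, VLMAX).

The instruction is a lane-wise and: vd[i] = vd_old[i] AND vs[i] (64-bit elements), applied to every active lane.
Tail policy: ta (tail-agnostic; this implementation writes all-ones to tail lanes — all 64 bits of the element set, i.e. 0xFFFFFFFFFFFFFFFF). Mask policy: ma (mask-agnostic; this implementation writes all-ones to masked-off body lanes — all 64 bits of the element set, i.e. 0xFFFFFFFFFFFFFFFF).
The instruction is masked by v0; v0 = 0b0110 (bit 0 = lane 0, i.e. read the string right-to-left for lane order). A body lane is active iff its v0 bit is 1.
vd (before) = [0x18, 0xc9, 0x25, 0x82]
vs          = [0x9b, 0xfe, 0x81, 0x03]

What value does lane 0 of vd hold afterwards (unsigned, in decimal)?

lanes per group: 256·1/64 = 4
AVL=3 ≤ VLMAX=4, so vl = 3
vd[0] mask-off/ones -> 0xffffffffffffffff
vd[1] and(0xc9,0xfe) -> 0xc8
vd[2] and(0x25,0x81) -> 0x01
vd[3] tail/ones -> 0xffffffffffffffff

vd[0] = 18446744073709551615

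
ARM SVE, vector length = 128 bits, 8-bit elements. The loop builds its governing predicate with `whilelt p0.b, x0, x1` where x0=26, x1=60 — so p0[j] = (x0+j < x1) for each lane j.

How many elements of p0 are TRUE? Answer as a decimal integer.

128-bit reg / 8-bit elem → 16 lanes
active while 26+j < 60, i.e. j ∈ [0,34) capped at 16 ⇒ 16

vl = 16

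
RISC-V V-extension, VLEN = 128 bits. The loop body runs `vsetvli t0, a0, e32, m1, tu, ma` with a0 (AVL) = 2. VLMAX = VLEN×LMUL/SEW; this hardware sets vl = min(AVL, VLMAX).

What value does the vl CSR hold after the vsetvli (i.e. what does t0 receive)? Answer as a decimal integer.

VLMAX = (128 × 1) / 32 = 4 lanes
vl = min(AVL, VLMAX) = min(2, 4) = 2

vl = 2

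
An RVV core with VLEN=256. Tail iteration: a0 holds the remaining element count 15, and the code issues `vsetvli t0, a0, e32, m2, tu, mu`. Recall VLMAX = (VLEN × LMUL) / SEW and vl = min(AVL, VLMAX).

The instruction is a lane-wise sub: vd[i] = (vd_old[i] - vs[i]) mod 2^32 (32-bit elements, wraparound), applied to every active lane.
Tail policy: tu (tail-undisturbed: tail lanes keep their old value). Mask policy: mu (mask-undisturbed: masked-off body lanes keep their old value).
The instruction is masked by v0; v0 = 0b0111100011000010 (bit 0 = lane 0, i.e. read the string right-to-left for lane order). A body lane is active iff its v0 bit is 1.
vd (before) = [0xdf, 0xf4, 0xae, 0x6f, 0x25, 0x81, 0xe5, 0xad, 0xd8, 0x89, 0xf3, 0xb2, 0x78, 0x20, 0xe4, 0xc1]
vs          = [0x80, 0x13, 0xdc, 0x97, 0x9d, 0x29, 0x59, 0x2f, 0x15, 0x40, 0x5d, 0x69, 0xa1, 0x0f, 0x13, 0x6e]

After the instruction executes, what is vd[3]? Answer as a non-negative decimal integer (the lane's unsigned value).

vd[3] = 111

VLMAX = (256 × 2) / 32 = 16 lanes
vl ← min(15, 16) = 15
vd[0] mask-off/keep -> 0xdf
vd[1] sub(0xf4,0x13) -> 0xe1
vd[2] mask-off/keep -> 0xae
vd[3] mask-off/keep -> 0x6f
vd[4] mask-off/keep -> 0x25
vd[5] mask-off/keep -> 0x81
vd[6] sub(0xe5,0x59) -> 0x8c
vd[7] sub(0xad,0x2f) -> 0x7e
vd[8] mask-off/keep -> 0xd8
vd[9] mask-off/keep -> 0x89
vd[10] mask-off/keep -> 0xf3
vd[11] sub(0xb2,0x69) -> 0x49
vd[12] sub(0x78,0xa1) -> 0xffffffd7
vd[13] sub(0x20,0x0f) -> 0x11
vd[14] sub(0xe4,0x13) -> 0xd1
vd[15] tail/keep -> 0xc1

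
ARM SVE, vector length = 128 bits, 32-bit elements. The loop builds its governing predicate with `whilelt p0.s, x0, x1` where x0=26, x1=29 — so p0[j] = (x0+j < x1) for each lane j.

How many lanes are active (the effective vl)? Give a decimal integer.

register lanes = 128/32 = 4
active while 26+j < 29, i.e. j ∈ [0,3) capped at 4 ⇒ 3

vl = 3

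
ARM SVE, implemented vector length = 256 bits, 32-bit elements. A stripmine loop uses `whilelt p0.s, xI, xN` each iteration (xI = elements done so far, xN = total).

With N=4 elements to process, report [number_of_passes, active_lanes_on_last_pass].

lane count: 256 div 32 = 8
4 elements at 8/iter → 1 passes, remainder 4 on the last

[iterations, last_vl] = [1, 4]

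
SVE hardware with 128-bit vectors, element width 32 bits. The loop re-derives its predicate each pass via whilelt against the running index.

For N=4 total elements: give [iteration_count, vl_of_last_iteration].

lane count: 128 div 32 = 4
iterations = ceil(4/4) = 1; final-pass vl = 4

[iterations, last_vl] = [1, 4]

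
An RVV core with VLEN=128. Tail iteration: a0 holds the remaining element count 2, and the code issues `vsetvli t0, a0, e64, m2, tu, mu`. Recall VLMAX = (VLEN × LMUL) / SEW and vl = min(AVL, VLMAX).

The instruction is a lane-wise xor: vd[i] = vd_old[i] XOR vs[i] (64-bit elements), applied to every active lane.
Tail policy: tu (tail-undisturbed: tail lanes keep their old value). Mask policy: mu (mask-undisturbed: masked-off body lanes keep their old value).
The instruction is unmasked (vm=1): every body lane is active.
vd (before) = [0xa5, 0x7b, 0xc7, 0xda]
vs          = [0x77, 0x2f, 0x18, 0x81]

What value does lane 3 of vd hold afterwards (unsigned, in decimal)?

VLMAX = (128 × 2) / 64 = 4 lanes
AVL=2 ≤ VLMAX=4, so vl = 2
lane  0: xor(0xa5,0x77) ⇒ 0xd2
lane  1: xor(0x7b,0x2f) ⇒ 0x54
lane  2: tail/keep ⇒ 0xc7
lane  3: tail/keep ⇒ 0xda

vd[3] = 218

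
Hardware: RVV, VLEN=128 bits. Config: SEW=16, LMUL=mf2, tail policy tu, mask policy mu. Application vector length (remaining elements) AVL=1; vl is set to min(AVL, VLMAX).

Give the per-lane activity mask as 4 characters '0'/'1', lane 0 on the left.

predicate = 1000

lanes per group: 128·1/2/16 = 4
vl ← min(1, 4) = 1
bits (lane 0 leftmost): 1000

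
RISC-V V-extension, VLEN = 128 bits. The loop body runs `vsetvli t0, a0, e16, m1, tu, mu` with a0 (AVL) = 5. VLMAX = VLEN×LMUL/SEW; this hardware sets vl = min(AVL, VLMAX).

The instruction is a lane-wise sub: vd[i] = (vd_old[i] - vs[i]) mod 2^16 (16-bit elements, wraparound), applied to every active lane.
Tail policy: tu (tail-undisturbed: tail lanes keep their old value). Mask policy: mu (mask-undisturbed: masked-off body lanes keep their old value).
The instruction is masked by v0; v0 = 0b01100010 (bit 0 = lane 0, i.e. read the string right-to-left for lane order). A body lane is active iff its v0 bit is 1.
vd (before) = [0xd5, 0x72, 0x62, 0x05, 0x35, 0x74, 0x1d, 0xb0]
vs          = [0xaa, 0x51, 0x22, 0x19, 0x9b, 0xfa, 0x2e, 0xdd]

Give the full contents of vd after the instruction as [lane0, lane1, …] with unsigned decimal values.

lanes per group: 128·1/16 = 8
vl ← min(5, 8) = 5
vd[0] mask-off/keep -> 0xd5
vd[1] sub(0x72,0x51) -> 0x21
vd[2] mask-off/keep -> 0x62
vd[3] mask-off/keep -> 0x05
vd[4] mask-off/keep -> 0x35
vd[5] tail/keep -> 0x74
vd[6] tail/keep -> 0x1d
vd[7] tail/keep -> 0xb0

vd = [213, 33, 98, 5, 53, 116, 29, 176]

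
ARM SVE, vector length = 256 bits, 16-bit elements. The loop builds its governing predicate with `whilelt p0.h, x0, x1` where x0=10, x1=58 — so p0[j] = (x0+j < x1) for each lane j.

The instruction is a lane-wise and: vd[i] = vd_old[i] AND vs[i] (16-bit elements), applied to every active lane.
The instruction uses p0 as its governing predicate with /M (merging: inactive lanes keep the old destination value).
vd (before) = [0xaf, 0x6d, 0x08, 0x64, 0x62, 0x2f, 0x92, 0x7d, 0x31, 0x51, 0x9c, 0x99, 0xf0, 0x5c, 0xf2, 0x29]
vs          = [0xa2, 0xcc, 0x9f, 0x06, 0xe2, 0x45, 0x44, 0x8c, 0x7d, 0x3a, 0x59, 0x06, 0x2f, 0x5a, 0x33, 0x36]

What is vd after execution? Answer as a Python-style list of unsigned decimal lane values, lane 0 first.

vd = [162, 76, 8, 4, 98, 5, 0, 12, 49, 16, 24, 0, 32, 88, 50, 32]

lane count: 256 div 16 = 16
active while 10+j < 58, i.e. j ∈ [0,48) capped at 16 ⇒ 16
lane  0: and(0xaf,0xa2) ⇒ 0xa2
lane  1: and(0x6d,0xcc) ⇒ 0x4c
lane  2: and(0x08,0x9f) ⇒ 0x08
lane  3: and(0x64,0x06) ⇒ 0x04
lane  4: and(0x62,0xe2) ⇒ 0x62
lane  5: and(0x2f,0x45) ⇒ 0x05
lane  6: and(0x92,0x44) ⇒ 0x00
lane  7: and(0x7d,0x8c) ⇒ 0x0c
lane  8: and(0x31,0x7d) ⇒ 0x31
lane  9: and(0x51,0x3a) ⇒ 0x10
lane 10: and(0x9c,0x59) ⇒ 0x18
lane 11: and(0x99,0x06) ⇒ 0x00
lane 12: and(0xf0,0x2f) ⇒ 0x20
lane 13: and(0x5c,0x5a) ⇒ 0x58
lane 14: and(0xf2,0x33) ⇒ 0x32
lane 15: and(0x29,0x36) ⇒ 0x20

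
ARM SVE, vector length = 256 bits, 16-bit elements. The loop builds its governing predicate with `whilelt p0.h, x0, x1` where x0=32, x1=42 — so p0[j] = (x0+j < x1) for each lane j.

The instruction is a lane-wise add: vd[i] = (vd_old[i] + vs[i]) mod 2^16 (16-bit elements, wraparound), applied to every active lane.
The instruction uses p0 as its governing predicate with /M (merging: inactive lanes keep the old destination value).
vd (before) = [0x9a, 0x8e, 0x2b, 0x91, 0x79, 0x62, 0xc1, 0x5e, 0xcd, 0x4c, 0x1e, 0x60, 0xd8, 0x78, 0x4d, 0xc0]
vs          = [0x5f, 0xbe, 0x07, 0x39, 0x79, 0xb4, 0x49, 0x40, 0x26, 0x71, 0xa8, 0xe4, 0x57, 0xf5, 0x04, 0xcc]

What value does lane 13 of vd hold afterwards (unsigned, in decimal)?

lane count: 256 div 16 = 16
p0[j] = (32+j < 42); true for j=0..9 → 10 lanes set
lane  0: add(0x9a,0x5f) ⇒ 0xf9
lane  1: add(0x8e,0xbe) ⇒ 0x14c
lane  2: add(0x2b,0x07) ⇒ 0x32
lane  3: add(0x91,0x39) ⇒ 0xca
lane  4: add(0x79,0x79) ⇒ 0xf2
lane  5: add(0x62,0xb4) ⇒ 0x116
lane  6: add(0xc1,0x49) ⇒ 0x10a
lane  7: add(0x5e,0x40) ⇒ 0x9e
lane  8: add(0xcd,0x26) ⇒ 0xf3
lane  9: add(0x4c,0x71) ⇒ 0xbd
lane 10: tail/keep ⇒ 0x1e
lane 11: tail/keep ⇒ 0x60
lane 12: tail/keep ⇒ 0xd8
lane 13: tail/keep ⇒ 0x78
lane 14: tail/keep ⇒ 0x4d
lane 15: tail/keep ⇒ 0xc0

vd[13] = 120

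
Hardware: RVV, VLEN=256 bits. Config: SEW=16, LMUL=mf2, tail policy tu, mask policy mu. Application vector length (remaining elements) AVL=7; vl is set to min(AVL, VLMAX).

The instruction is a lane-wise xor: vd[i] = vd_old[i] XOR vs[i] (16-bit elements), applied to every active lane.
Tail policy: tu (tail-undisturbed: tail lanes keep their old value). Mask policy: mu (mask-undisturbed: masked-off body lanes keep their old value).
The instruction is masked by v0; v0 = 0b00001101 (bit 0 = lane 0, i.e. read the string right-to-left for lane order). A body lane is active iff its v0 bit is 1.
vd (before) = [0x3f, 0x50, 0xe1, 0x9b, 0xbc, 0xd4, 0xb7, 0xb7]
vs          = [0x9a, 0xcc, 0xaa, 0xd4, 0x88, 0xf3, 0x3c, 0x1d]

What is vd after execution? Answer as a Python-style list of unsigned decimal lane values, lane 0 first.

VLMAX = (256 × 1/2) / 16 = 8 lanes
vl ← min(7, 8) = 7
  i=0: xor(0x3f,0x9a) → 165
  i=1: mask-off/keep → 80
  i=2: xor(0xe1,0xaa) → 75
  i=3: xor(0x9b,0xd4) → 79
  i=4: mask-off/keep → 188
  i=5: mask-off/keep → 212
  i=6: mask-off/keep → 183
  i=7: tail/keep → 183

vd = [165, 80, 75, 79, 188, 212, 183, 183]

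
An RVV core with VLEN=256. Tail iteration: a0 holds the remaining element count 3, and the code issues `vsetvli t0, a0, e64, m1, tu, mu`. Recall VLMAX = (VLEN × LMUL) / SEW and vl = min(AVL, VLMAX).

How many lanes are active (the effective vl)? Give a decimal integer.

vl = 3

VLMAX = VLEN×LMUL/SEW = 256×1/64 = 4
vl ← min(3, 4) = 3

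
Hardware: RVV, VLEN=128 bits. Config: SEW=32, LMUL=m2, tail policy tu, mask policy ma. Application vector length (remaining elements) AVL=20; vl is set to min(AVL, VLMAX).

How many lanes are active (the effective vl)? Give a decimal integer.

vl = 8

VLMAX = (128 × 2) / 32 = 8 lanes
AVL=20 > VLMAX=8, so vl = 8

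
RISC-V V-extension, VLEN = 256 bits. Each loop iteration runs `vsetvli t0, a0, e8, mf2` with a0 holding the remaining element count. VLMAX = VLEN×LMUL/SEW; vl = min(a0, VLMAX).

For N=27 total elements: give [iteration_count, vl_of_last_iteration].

lanes per group: 256·1/2/8 = 16
N=27: ⌈27/16⌉ = 2 iters; last vl = 27 − 1×16 = 11

[iterations, last_vl] = [2, 11]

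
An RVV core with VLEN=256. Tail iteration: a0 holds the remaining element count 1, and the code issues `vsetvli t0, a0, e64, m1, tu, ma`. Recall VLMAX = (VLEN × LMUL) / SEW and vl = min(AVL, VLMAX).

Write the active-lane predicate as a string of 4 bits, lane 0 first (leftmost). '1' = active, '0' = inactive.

predicate = 1000

lanes per group: 256·1/64 = 4
vl ← min(1, 4) = 1
bits (lane 0 leftmost): 1000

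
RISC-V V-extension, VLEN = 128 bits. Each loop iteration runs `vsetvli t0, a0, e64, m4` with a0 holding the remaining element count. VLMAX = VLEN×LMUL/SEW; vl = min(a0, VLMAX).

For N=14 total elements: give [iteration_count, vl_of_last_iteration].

[iterations, last_vl] = [2, 6]

VLMAX = (128 × 4) / 64 = 8 lanes
iterations = ceil(14/8) = 2; final-pass vl = 6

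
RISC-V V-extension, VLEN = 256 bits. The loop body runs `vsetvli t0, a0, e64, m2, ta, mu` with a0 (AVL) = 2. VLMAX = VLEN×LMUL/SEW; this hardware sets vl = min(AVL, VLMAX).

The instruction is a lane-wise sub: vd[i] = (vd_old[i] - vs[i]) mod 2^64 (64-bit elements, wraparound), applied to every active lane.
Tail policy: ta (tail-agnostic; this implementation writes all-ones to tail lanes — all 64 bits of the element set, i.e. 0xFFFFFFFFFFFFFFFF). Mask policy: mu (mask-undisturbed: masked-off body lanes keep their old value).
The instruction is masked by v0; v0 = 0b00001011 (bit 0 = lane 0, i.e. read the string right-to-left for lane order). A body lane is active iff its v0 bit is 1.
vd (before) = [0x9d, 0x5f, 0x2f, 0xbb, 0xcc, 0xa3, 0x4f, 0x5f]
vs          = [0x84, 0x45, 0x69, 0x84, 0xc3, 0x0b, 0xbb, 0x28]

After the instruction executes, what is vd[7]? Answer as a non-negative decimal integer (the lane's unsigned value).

vd[7] = 18446744073709551615

VLMAX = VLEN×LMUL/SEW = 256×2/64 = 8
vl ← min(2, 8) = 2
[0] sub(0x9d,0x84) = 0x19
[1] sub(0x5f,0x45) = 0x1a
[2] tail/ones = 0xffffffffffffffff
[3] tail/ones = 0xffffffffffffffff
[4] tail/ones = 0xffffffffffffffff
[5] tail/ones = 0xffffffffffffffff
[6] tail/ones = 0xffffffffffffffff
[7] tail/ones = 0xffffffffffffffff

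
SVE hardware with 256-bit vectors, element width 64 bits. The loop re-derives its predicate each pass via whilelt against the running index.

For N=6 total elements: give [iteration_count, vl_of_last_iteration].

[iterations, last_vl] = [2, 2]

lane count: 256 div 64 = 4
iterations = ceil(6/4) = 2; final-pass vl = 2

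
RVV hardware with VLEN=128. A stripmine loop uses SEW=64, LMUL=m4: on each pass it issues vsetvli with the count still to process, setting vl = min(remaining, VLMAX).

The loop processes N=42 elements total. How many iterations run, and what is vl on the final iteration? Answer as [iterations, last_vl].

[iterations, last_vl] = [6, 2]

lanes per group: 128·4/64 = 8
iterations = ceil(42/8) = 6; final-pass vl = 2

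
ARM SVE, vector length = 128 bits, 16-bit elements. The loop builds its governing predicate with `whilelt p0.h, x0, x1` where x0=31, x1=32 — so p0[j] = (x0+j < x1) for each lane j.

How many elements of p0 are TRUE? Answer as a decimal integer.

128-bit reg / 16-bit elem → 8 lanes
whilelt: lane j active iff 31+j < 32 → j < 1 → 1 active

vl = 1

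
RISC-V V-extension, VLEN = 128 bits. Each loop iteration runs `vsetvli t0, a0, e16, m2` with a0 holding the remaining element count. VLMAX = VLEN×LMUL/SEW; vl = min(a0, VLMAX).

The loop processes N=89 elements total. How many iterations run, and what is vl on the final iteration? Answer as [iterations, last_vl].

VLMAX = (128 × 2) / 16 = 16 lanes
iterations = ceil(89/16) = 6; final-pass vl = 9

[iterations, last_vl] = [6, 9]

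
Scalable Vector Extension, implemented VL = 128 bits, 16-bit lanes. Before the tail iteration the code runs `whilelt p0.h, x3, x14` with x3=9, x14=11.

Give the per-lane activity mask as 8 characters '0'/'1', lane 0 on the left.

predicate = 11000000

register lanes = 128/16 = 8
whilelt: lane j active iff 9+j < 11 → j < 2 → 2 active
bits (lane 0 leftmost): 11000000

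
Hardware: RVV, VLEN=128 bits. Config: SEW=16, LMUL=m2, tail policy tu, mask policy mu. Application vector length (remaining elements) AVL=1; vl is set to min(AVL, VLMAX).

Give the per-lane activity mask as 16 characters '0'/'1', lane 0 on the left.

predicate = 1000000000000000

VLMAX = VLEN×LMUL/SEW = 128×2/16 = 16
vl ← min(1, 16) = 1
bits (lane 0 leftmost): 1000000000000000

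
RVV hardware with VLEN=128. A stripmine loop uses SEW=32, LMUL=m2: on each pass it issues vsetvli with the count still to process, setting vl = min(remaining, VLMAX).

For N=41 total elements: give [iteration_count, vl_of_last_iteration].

VLMAX = VLEN×LMUL/SEW = 128×2/32 = 8
N=41: ⌈41/8⌉ = 6 iters; last vl = 41 − 5×8 = 1

[iterations, last_vl] = [6, 1]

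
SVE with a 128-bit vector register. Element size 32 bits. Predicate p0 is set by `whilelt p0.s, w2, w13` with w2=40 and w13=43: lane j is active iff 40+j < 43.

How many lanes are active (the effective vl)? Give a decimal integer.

register lanes = 128/32 = 4
p0[j] = (40+j < 43); true for j=0..2 → 3 lanes set

vl = 3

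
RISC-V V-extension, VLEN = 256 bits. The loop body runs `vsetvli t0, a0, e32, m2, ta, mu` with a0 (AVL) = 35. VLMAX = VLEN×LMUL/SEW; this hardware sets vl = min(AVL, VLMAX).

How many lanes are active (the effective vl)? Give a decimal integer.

vl = 16

VLMAX = VLEN×LMUL/SEW = 256×2/32 = 16
AVL=35 > VLMAX=16, so vl = 16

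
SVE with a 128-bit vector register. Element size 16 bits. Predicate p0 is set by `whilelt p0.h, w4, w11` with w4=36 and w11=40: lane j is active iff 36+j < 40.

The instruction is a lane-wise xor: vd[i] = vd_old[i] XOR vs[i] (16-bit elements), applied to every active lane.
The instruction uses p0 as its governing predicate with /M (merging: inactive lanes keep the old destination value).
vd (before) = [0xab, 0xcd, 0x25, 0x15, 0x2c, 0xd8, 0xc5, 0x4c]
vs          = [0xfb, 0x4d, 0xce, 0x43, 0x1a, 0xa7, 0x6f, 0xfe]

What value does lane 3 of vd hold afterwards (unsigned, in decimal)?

128-bit reg / 16-bit elem → 8 lanes
p0[j] = (36+j < 40); true for j=0..3 → 4 lanes set
vd[0] xor(0xab,0xfb) -> 0x50
vd[1] xor(0xcd,0x4d) -> 0x80
vd[2] xor(0x25,0xce) -> 0xeb
vd[3] xor(0x15,0x43) -> 0x56
vd[4] tail/keep -> 0x2c
vd[5] tail/keep -> 0xd8
vd[6] tail/keep -> 0xc5
vd[7] tail/keep -> 0x4c

vd[3] = 86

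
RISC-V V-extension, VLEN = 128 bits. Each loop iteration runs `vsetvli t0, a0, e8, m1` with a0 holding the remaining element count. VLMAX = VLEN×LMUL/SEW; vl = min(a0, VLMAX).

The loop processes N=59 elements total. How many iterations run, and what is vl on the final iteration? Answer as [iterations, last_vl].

lanes per group: 128·1/8 = 16
59 elements at 16/iter → 4 passes, remainder 11 on the last

[iterations, last_vl] = [4, 11]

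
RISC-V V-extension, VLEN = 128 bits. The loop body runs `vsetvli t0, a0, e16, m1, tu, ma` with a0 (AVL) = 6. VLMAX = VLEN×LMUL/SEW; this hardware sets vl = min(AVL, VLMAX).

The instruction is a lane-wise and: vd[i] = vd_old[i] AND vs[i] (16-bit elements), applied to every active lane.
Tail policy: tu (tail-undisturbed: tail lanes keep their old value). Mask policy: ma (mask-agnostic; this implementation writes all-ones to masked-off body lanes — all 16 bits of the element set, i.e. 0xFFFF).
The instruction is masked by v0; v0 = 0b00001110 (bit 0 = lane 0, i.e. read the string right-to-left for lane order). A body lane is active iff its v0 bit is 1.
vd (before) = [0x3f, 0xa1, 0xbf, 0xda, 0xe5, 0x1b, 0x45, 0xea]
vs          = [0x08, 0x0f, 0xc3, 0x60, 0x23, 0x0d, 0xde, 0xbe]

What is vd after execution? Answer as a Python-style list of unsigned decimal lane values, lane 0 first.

vd = [65535, 1, 131, 64, 65535, 65535, 69, 234]

lanes per group: 128·1/16 = 8
vl ← min(6, 8) = 6
  i=0: mask-off/ones → 65535
  i=1: and(0xa1,0x0f) → 1
  i=2: and(0xbf,0xc3) → 131
  i=3: and(0xda,0x60) → 64
  i=4: mask-off/ones → 65535
  i=5: mask-off/ones → 65535
  i=6: tail/keep → 69
  i=7: tail/keep → 234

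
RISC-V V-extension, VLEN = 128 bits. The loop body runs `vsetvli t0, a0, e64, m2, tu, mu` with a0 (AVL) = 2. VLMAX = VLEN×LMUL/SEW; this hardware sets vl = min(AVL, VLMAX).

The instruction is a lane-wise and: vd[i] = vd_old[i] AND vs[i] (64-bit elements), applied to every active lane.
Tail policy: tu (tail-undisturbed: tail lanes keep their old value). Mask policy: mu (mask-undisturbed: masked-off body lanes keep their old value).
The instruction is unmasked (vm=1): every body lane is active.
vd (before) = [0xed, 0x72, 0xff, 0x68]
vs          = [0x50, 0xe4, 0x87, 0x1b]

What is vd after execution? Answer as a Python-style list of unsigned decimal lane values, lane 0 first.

vd = [64, 96, 255, 104]

VLMAX = VLEN×LMUL/SEW = 128×2/64 = 4
vl ← min(2, 4) = 2
lane  0: and(0xed,0x50) ⇒ 0x40
lane  1: and(0x72,0xe4) ⇒ 0x60
lane  2: tail/keep ⇒ 0xff
lane  3: tail/keep ⇒ 0x68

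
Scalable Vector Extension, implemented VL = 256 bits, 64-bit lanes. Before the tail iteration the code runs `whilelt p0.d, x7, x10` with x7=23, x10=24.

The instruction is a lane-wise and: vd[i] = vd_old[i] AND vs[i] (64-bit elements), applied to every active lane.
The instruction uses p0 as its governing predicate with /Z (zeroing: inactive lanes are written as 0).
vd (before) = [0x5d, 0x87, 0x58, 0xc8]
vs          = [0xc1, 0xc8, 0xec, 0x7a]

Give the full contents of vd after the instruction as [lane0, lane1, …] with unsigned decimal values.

register lanes = 256/64 = 4
whilelt: lane j active iff 23+j < 24 → j < 1 → 1 active
[0] and(0x5d,0xc1) = 0x41
[1] tail/zero = 0x00
[2] tail/zero = 0x00
[3] tail/zero = 0x00

vd = [65, 0, 0, 0]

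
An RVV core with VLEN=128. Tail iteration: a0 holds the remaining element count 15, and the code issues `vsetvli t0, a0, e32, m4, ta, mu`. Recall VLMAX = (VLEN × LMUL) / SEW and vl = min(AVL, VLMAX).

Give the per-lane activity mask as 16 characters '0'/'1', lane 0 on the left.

VLMAX = VLEN×LMUL/SEW = 128×4/32 = 16
vl ← min(15, 16) = 15
bits (lane 0 leftmost): 1111111111111110

predicate = 1111111111111110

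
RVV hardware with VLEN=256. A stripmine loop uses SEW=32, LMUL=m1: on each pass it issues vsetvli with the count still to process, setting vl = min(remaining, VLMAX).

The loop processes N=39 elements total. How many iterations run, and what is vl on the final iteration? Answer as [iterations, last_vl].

[iterations, last_vl] = [5, 7]

VLMAX = (256 × 1) / 32 = 8 lanes
N=39: ⌈39/8⌉ = 5 iters; last vl = 39 − 4×8 = 7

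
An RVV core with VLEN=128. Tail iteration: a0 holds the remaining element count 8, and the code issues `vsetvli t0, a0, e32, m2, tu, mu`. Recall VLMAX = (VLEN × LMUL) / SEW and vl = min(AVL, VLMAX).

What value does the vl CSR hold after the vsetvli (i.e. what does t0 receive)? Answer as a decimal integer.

lanes per group: 128·2/32 = 8
vl = min(AVL, VLMAX) = min(8, 8) = 8

vl = 8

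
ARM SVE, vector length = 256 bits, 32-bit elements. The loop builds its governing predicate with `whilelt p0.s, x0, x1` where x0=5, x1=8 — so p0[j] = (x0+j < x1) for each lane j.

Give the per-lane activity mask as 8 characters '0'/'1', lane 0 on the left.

predicate = 11100000

256-bit reg / 32-bit elem → 8 lanes
whilelt: lane j active iff 5+j < 8 → j < 3 → 3 active
bits (lane 0 leftmost): 11100000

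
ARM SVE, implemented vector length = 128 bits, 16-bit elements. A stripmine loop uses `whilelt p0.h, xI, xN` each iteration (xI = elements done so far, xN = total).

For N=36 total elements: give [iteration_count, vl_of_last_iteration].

128-bit reg / 16-bit elem → 8 lanes
iterations = ceil(36/8) = 5; final-pass vl = 4

[iterations, last_vl] = [5, 4]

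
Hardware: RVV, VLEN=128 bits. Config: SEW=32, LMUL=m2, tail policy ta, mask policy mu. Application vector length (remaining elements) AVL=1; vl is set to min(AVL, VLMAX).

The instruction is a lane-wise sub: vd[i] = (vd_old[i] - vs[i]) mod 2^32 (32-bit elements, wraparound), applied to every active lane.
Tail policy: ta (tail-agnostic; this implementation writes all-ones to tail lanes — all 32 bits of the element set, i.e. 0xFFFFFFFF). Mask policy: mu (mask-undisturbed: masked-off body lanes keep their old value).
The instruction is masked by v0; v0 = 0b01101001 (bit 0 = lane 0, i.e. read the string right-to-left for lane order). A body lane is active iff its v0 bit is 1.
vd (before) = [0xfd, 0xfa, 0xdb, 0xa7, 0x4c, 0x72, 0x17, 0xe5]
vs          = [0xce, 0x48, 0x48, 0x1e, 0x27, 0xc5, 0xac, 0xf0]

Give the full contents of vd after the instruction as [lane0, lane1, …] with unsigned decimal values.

vd = [47, 4294967295, 4294967295, 4294967295, 4294967295, 4294967295, 4294967295, 4294967295]

VLMAX = (128 × 2) / 32 = 8 lanes
AVL=1 ≤ VLMAX=8, so vl = 1
lane  0: sub(0xfd,0xce) ⇒ 0x2f
lane  1: tail/ones ⇒ 0xffffffff
lane  2: tail/ones ⇒ 0xffffffff
lane  3: tail/ones ⇒ 0xffffffff
lane  4: tail/ones ⇒ 0xffffffff
lane  5: tail/ones ⇒ 0xffffffff
lane  6: tail/ones ⇒ 0xffffffff
lane  7: tail/ones ⇒ 0xffffffff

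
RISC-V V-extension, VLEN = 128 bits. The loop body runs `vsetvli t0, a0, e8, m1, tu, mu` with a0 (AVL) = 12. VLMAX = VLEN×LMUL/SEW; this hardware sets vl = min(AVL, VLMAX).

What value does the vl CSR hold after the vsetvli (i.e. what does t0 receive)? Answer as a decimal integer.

VLMAX = (128 × 1) / 8 = 16 lanes
AVL=12 ≤ VLMAX=16, so vl = 12

vl = 12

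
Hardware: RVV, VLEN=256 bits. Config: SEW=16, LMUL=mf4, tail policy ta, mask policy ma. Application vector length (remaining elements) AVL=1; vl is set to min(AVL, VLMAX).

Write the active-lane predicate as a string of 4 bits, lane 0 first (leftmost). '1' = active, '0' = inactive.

lanes per group: 256·1/4/16 = 4
AVL=1 ≤ VLMAX=4, so vl = 1
bits (lane 0 leftmost): 1000

predicate = 1000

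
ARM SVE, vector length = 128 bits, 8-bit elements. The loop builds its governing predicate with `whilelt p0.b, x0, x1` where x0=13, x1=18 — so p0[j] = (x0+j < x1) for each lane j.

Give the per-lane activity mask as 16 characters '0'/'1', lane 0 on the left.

predicate = 1111100000000000

lane count: 128 div 8 = 16
active while 13+j < 18, i.e. j ∈ [0,5) capped at 16 ⇒ 5
bits (lane 0 leftmost): 1111100000000000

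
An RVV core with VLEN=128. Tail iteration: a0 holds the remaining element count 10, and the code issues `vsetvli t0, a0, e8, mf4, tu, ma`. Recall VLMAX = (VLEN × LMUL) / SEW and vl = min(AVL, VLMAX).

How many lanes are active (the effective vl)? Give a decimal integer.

vl = 4

VLMAX = (128 × 1/4) / 8 = 4 lanes
AVL=10 > VLMAX=4, so vl = 4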